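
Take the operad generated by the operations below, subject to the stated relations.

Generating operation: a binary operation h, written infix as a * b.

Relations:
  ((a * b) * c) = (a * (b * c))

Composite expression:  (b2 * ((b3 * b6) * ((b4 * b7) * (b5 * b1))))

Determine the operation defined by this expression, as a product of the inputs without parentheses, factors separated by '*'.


b2 * b3 * b6 * b4 * b7 * b5 * b1

The h-tree's shape is irrelevant; the b-reading-order decides.
(b3 * b6) spells out as b3 * b6
(b4 * b7) spells out as b4 * b7
(b5 * b1) spells out as b5 * b1
((b4 * b7) * (b5 * b1)) spells out as b4 * b7 * b5 * b1
((b3 * b6) * ((b4 * b7) * (b5 * b1))) spells out as b3 * b6 * b4 * b7 * b5 * b1
(b2 * ((b3 * b6) * ((b4 * b7) * (b5 * b1)))) spells out as b2 * b3 * b6 * b4 * b7 * b5 * b1


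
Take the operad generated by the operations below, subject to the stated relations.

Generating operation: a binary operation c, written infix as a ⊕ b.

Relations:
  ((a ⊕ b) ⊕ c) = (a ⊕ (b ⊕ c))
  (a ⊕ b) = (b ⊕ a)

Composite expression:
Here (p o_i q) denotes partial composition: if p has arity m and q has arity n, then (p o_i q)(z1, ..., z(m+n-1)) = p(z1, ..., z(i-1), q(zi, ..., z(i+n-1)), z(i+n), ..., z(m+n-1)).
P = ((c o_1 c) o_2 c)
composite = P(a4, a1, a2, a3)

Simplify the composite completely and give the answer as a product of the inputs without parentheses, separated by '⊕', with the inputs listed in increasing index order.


a1 ⊕ a2 ⊕ a3 ⊕ a4

With c associative and commutative, the a-input set is all that matters.
(a1 ⊕ a2) flattens to a1 ⊕ a2
(a4 ⊕ (a1 ⊕ a2)) flattens to a4 ⊕ a1 ⊕ a2
((a4 ⊕ (a1 ⊕ a2)) ⊕ a3) flattens to a4 ⊕ a1 ⊕ a2 ⊕ a3
sorting the factors by input index: a1 ⊕ a2 ⊕ a3 ⊕ a4


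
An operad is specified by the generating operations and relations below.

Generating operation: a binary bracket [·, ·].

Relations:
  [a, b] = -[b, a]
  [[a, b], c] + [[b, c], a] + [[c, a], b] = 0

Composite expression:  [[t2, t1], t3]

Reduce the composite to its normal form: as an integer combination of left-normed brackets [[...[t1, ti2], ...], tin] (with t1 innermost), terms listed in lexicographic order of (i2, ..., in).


-[[t1, t2], t3]

Expand each bracket as ab - ba; the t1-initial words give the coefficients.
Composite bracket: [[t2, t1], t3]
The bracket unfolds into 4 signed words via [a, b] = ab - ba (2^2 = 4).
The t1-initial words carry the normal form:
  t1t2t3 (sign -1) contributes -[[t1, t2], t3]


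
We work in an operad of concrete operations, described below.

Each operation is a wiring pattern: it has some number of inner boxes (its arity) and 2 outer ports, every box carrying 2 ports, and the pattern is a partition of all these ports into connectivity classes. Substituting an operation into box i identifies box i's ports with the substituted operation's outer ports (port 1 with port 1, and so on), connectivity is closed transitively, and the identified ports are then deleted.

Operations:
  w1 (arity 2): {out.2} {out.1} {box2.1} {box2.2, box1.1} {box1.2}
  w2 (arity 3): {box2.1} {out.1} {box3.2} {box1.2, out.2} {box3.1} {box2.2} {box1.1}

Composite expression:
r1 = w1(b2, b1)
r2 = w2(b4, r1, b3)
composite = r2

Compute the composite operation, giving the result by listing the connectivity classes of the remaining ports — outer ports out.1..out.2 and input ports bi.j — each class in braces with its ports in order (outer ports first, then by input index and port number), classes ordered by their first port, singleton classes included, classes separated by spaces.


Substituting into w2 glues patterns; closure does the rest.
w1 over (b2, b1) gives {out.1} {out.2} {b1.1} {b1.2, b2.1} {b2.2}, out.j being that stage's outer ports
w2 over (b4, b2, b1, b3) gives {out.1} {out.2, b4.2} {b1.1} {b1.2, b2.1} {b2.2} {b3.1} {b3.2} {b4.1}, out.j being that stage's outer ports

{out.1} {out.2, b4.2} {b1.1} {b1.2, b2.1} {b2.2} {b3.1} {b3.2} {b4.1}


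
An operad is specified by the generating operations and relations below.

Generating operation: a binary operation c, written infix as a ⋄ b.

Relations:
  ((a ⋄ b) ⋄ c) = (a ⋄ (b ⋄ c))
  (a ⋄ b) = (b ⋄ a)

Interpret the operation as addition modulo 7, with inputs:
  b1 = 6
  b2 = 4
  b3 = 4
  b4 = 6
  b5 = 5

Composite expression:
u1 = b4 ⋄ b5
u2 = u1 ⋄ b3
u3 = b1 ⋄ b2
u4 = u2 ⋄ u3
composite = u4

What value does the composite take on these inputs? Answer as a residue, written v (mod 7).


(b4 ⋄ b5) = 4
((b4 ⋄ b5) ⋄ b3) = 1
(b1 ⋄ b2) = 3
(((b4 ⋄ b5) ⋄ b3) ⋄ (b1 ⋄ b2)) = 4

4 (mod 7)


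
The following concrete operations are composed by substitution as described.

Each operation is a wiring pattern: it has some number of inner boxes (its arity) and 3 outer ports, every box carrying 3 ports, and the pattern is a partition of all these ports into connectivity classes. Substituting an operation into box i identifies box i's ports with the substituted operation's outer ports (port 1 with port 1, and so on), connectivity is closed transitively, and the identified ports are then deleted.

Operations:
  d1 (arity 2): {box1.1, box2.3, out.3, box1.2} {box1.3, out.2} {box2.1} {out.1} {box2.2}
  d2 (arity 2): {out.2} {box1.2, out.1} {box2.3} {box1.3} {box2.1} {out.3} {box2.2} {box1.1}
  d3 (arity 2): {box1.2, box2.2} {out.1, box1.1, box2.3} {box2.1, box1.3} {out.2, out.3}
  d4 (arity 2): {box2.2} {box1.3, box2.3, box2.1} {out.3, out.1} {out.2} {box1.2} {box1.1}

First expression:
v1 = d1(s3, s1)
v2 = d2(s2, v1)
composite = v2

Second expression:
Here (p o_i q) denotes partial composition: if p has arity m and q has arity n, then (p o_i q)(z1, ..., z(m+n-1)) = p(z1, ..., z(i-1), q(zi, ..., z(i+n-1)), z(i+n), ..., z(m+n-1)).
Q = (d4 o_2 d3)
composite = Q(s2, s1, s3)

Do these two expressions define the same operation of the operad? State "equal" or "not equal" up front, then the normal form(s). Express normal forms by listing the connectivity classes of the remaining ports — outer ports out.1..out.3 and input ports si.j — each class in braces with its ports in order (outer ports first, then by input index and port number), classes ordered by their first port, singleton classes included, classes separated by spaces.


Reducing the first expression gives {out.1, s2.2} {out.2} {out.3} {s1.1} {s1.2} {s1.3, s3.1, s3.2} {s2.1} {s2.3} {s3.3}
Reducing the second expression gives {out.1, out.3} {out.2} {s1.1, s2.3, s3.3} {s1.2, s3.2} {s1.3, s3.1} {s2.1} {s2.2}
Distinct normal forms: not equal.

not equal — first {out.1, s2.2} {out.2} {out.3} {s1.1} {s1.2} {s1.3, s3.1, s3.2} {s2.1} {s2.3} {s3.3}, second {out.1, out.3} {out.2} {s1.1, s2.3, s3.3} {s1.2, s3.2} {s1.3, s3.1} {s2.1} {s2.2}


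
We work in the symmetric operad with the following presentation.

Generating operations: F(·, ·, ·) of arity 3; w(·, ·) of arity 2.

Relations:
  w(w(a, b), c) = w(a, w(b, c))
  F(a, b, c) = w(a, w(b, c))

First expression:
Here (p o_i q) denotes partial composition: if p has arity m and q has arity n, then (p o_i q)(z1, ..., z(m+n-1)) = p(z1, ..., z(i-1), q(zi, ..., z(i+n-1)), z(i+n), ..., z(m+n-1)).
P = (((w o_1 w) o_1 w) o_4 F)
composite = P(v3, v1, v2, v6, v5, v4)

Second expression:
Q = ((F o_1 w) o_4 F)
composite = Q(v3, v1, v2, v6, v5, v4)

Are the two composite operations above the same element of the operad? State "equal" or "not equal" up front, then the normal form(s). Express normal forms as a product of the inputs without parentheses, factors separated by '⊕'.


equal — both sides give v3 ⊕ v1 ⊕ v2 ⊕ v6 ⊕ v5 ⊕ v4


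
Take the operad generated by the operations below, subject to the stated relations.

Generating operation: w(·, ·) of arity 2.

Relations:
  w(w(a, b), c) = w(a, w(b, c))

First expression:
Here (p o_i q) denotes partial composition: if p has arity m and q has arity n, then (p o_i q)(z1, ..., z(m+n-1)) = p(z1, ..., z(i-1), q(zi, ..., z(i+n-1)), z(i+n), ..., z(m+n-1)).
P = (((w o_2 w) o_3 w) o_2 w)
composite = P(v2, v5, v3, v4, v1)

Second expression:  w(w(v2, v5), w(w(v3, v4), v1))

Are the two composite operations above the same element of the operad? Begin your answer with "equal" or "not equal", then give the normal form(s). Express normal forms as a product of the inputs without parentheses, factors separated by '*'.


equal; both compose to v2 * v5 * v3 * v4 * v1


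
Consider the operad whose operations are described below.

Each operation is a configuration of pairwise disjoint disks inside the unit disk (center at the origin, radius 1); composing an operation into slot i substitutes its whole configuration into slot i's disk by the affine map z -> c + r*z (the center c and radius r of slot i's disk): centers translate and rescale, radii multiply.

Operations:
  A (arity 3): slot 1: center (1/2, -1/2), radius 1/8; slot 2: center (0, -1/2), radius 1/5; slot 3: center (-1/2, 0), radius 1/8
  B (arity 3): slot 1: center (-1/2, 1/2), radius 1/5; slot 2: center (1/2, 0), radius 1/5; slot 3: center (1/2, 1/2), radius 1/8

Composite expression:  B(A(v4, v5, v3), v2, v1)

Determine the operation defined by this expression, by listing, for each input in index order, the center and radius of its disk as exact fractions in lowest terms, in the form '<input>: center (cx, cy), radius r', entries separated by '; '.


v1: center (1/2, 1/2), radius 1/8; v2: center (1/2, 0), radius 1/5; v3: center (-3/5, 1/2), radius 1/40; v4: center (-2/5, 2/5), radius 1/40; v5: center (-1/2, 2/5), radius 1/25


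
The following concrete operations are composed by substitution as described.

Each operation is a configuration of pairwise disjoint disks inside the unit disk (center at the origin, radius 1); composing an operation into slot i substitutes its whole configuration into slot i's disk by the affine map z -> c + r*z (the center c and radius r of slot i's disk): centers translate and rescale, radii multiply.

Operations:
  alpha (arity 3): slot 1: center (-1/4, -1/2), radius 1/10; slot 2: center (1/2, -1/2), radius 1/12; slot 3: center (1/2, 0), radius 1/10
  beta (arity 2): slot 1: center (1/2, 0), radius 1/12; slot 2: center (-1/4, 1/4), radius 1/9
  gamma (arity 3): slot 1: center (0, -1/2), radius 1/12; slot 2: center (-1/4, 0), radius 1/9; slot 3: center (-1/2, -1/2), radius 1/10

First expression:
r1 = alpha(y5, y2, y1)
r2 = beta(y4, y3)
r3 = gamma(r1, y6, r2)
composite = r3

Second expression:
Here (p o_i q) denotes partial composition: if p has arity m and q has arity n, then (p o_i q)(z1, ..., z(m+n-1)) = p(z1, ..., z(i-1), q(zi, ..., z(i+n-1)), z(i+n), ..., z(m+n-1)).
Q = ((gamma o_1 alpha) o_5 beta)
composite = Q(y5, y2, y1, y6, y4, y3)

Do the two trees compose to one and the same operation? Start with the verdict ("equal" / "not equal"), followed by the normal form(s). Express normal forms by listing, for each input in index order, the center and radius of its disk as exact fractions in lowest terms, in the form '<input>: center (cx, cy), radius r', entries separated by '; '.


equal; both compose to y1: center (1/24, -1/2), radius 1/120; y2: center (1/24, -13/24), radius 1/144; y3: center (-21/40, -19/40), radius 1/90; y4: center (-9/20, -1/2), radius 1/120; y5: center (-1/48, -13/24), radius 1/120; y6: center (-1/4, 0), radius 1/9


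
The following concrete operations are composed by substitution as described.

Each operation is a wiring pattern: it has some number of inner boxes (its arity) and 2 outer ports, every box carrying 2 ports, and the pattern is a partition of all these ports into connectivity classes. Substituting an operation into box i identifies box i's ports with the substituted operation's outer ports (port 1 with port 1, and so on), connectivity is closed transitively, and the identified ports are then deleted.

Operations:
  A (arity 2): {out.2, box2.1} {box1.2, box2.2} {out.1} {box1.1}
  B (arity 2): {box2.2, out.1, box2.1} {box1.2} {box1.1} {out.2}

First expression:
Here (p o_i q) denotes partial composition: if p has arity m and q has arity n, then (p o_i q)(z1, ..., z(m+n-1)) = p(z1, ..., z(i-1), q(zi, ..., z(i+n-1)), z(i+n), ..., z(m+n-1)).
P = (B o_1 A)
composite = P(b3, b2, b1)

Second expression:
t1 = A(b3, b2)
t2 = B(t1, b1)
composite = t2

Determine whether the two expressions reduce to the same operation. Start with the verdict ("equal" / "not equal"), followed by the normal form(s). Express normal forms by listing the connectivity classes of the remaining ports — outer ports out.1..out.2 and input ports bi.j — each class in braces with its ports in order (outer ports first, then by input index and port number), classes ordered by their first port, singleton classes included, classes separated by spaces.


equal: each reduces to {out.1, b1.1, b1.2} {out.2} {b2.1} {b2.2, b3.2} {b3.1}

Normal form of the first expression: {out.1, b1.1, b1.2} {out.2} {b2.1} {b2.2, b3.2} {b3.1}
Normal form of the second expression: {out.1, b1.1, b1.2} {out.2} {b2.1} {b2.2, b3.2} {b3.1}
Both agree, so they are equal.


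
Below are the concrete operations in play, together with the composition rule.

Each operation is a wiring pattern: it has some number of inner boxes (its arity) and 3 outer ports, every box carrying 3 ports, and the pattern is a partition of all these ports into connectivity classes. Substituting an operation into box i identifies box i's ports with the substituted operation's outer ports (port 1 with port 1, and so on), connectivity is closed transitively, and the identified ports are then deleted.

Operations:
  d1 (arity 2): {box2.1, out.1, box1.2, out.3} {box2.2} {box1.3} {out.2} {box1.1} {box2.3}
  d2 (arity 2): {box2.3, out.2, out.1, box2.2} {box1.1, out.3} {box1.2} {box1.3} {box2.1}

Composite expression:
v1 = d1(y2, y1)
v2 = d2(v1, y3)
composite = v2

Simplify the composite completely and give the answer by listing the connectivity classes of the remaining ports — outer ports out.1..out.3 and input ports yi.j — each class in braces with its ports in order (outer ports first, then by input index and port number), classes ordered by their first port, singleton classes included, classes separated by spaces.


{out.1, out.2, y3.2, y3.3} {out.3, y1.1, y2.2} {y1.2} {y1.3} {y2.1} {y2.3} {y3.1}

Substituting into d2 glues patterns; closure does the rest.
through d1, on inputs (y2, y1): {out.1, out.3, y1.1, y2.2} {out.2} {y1.2} {y1.3} {y2.1} {y2.3} (out.j = stage outer ports)
through d2, on inputs (y2, y1, y3): {out.1, out.2, y3.2, y3.3} {out.3, y1.1, y2.2} {y1.2} {y1.3} {y2.1} {y2.3} {y3.1} (out.j = stage outer ports)


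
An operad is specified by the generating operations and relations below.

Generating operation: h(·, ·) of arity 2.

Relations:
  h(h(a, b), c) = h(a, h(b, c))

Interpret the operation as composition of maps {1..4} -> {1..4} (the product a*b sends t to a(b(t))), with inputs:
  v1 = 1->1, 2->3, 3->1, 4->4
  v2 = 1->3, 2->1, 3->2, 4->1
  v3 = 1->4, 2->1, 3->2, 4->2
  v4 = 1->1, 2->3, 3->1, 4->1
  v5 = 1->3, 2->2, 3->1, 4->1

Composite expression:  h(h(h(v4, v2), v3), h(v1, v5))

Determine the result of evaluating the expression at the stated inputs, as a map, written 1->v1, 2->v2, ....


1->1, 2->1, 3->1, 4->1

h(v4, v2) = 1->1, 2->1, 3->3, 4->1
h(h(v4, v2), v3) = 1->1, 2->1, 3->1, 4->1
h(v1, v5) = 1->1, 2->3, 3->1, 4->1
h(h(h(v4, v2), v3), h(v1, v5)) = 1->1, 2->1, 3->1, 4->1


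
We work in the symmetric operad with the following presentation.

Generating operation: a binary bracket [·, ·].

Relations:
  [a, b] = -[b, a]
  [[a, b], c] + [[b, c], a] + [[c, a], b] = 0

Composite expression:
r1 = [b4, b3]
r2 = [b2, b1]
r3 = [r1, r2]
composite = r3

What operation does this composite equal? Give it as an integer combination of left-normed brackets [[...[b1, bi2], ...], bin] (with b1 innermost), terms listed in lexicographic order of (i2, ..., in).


-[[[b1, b2], b3], b4] + [[[b1, b2], b4], b3]

Left-normed coefficients sit on the b1-initial expansion words.
Composite bracket: [[b4, b3], [b2, b1]]
Expanding via [a, b] = ab - ba: 8 signed words (2^3 = 8).
Coefficients come from the b1-initial words:
  the word b1b2b3b4 carries sign -1 and contributes -[[[b1, b2], b3], b4]
  the word b1b2b4b3 carries sign +1 and contributes +[[[b1, b2], b4], b3]


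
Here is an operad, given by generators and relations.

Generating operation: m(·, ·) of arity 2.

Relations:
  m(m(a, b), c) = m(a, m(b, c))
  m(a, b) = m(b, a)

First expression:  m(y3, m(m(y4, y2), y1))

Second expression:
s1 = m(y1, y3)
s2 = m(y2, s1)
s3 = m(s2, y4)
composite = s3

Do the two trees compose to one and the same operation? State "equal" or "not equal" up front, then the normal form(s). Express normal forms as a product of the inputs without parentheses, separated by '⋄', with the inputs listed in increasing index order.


In normal form, the first expression is y1 ⋄ y2 ⋄ y3 ⋄ y4
In normal form, the second expression is y1 ⋄ y2 ⋄ y3 ⋄ y4
One common form — equal.

equal; both compose to y1 ⋄ y2 ⋄ y3 ⋄ y4


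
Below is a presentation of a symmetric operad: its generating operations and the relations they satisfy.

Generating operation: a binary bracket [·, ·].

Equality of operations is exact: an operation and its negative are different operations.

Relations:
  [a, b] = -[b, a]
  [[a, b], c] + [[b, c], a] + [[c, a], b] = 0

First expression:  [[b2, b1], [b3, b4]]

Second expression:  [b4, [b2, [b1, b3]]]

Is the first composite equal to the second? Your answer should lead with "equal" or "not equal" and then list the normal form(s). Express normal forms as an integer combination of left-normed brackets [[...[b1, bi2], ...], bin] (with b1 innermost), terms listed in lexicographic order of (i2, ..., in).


not equal: they reduce to -[[[b1, b2], b3], b4] + [[[b1, b2], b4], b3] and [[[b1, b3], b2], b4]


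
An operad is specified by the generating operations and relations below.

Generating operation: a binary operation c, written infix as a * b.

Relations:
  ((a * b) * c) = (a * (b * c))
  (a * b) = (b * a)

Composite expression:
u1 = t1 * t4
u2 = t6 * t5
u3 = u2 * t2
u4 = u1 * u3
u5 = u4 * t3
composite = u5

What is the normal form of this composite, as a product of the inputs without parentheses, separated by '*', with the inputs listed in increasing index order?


Shape and order are irrelevant to c; the t-input set decides.
(t1 * t4) linearizes to t1 * t4
(t6 * t5) linearizes to t6 * t5
((t6 * t5) * t2) linearizes to t6 * t5 * t2
((t1 * t4) * ((t6 * t5) * t2)) linearizes to t1 * t4 * t6 * t5 * t2
(((t1 * t4) * ((t6 * t5) * t2)) * t3) linearizes to t1 * t4 * t6 * t5 * t2 * t3
sorting the factors by input index: t1 * t2 * t3 * t4 * t5 * t6

t1 * t2 * t3 * t4 * t5 * t6


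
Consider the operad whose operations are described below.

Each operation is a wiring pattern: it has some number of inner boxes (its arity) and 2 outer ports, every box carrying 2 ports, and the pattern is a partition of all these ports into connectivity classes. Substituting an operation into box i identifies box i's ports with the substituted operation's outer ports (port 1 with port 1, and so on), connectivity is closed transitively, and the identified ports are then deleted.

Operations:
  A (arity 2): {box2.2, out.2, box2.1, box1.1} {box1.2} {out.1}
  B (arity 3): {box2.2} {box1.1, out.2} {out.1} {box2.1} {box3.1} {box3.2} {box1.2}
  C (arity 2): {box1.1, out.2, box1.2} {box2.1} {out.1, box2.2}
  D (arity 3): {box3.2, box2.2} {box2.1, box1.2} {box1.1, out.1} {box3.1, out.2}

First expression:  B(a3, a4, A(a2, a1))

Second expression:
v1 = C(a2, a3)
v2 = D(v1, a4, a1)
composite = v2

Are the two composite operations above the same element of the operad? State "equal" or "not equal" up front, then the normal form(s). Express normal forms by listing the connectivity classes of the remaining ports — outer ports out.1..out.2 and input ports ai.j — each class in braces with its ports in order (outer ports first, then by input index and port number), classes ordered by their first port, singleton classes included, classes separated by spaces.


In normal form, the first expression is {out.1} {out.2, a3.1} {a1.1, a1.2, a2.1} {a2.2} {a3.2} {a4.1} {a4.2}
In normal form, the second expression is {out.1, a3.2} {out.2, a1.1} {a1.2, a4.2} {a2.1, a2.2, a4.1} {a3.1}
The forms do not match — not equal.

not equal: they reduce to {out.1} {out.2, a3.1} {a1.1, a1.2, a2.1} {a2.2} {a3.2} {a4.1} {a4.2} and {out.1, a3.2} {out.2, a1.1} {a1.2, a4.2} {a2.1, a2.2, a4.1} {a3.1}


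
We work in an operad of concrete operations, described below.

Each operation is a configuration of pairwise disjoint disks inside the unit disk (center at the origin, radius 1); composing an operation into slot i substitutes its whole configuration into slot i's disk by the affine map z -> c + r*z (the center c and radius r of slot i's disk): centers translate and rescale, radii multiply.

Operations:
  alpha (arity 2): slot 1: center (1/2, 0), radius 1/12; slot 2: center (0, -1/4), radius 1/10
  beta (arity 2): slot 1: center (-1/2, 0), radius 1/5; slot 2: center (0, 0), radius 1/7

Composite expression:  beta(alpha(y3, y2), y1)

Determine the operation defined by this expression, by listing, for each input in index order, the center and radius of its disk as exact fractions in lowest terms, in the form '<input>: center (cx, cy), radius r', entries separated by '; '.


Affine substitution under beta: radii multiply and y-centers shift.
y3 passes through 2 substitutions, ending at center (-2/5, 0), radius 1/60
y2 passes through 2 substitutions, ending at center (-1/2, -1/20), radius 1/50
y1 passes through 1 substitution, ending at center (0, 0), radius 1/7

y1: center (0, 0), radius 1/7; y2: center (-1/2, -1/20), radius 1/50; y3: center (-2/5, 0), radius 1/60


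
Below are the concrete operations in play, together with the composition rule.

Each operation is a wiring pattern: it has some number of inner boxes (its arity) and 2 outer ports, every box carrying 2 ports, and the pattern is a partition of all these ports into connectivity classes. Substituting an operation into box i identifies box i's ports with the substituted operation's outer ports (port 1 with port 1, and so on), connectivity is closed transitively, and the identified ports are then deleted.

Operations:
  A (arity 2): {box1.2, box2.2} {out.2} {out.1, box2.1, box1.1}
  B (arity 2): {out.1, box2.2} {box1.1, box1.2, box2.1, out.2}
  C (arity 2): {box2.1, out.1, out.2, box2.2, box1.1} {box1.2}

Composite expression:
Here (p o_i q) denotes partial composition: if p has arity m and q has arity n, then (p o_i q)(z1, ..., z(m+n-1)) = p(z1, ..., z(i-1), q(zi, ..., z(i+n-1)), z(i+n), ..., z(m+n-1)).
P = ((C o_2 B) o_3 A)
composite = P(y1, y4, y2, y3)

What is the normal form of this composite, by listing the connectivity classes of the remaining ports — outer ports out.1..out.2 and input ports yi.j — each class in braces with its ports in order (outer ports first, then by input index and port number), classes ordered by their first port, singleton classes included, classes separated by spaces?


After gluing at C, chains via deleted ports link the y-ports.
A over (y2, y3) gives {out.1, y2.1, y3.1} {out.2} {y2.2, y3.2}, out.j being that stage's outer ports
B over (y4, y2, y3) gives {out.1} {out.2, y2.1, y3.1, y4.1, y4.2} {y2.2, y3.2}, out.j being that stage's outer ports
C over (y1, y4, y2, y3) gives {out.1, out.2, y1.1, y2.1, y3.1, y4.1, y4.2} {y1.2} {y2.2, y3.2}, out.j being that stage's outer ports

{out.1, out.2, y1.1, y2.1, y3.1, y4.1, y4.2} {y1.2} {y2.2, y3.2}


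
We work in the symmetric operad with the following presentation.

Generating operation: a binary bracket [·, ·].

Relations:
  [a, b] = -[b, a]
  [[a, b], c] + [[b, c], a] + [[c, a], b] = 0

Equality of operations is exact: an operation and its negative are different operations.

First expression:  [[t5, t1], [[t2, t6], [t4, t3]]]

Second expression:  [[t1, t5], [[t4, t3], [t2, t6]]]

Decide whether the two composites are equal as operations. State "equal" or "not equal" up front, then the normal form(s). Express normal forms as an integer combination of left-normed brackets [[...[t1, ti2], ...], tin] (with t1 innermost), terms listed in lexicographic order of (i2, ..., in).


equal; both compose to [[[[[t1, t5], t2], t6], t3], t4] - [[[[[t1, t5], t2], t6], t4], t3] - [[[[[t1, t5], t3], t4], t2], t6] + [[[[[t1, t5], t3], t4], t6], t2] + [[[[[t1, t5], t4], t3], t2], t6] - [[[[[t1, t5], t4], t3], t6], t2] - [[[[[t1, t5], t6], t2], t3], t4] + [[[[[t1, t5], t6], t2], t4], t3]

The first expression, normalized: [[[[[t1, t5], t2], t6], t3], t4] - [[[[[t1, t5], t2], t6], t4], t3] - [[[[[t1, t5], t3], t4], t2], t6] + [[[[[t1, t5], t3], t4], t6], t2] + [[[[[t1, t5], t4], t3], t2], t6] - [[[[[t1, t5], t4], t3], t6], t2] - [[[[[t1, t5], t6], t2], t3], t4] + [[[[[t1, t5], t6], t2], t4], t3]
The second expression, normalized: [[[[[t1, t5], t2], t6], t3], t4] - [[[[[t1, t5], t2], t6], t4], t3] - [[[[[t1, t5], t3], t4], t2], t6] + [[[[[t1, t5], t3], t4], t6], t2] + [[[[[t1, t5], t4], t3], t2], t6] - [[[[[t1, t5], t4], t3], t6], t2] - [[[[[t1, t5], t6], t2], t3], t4] + [[[[[t1, t5], t6], t2], t4], t3]
Same normal form: equal.


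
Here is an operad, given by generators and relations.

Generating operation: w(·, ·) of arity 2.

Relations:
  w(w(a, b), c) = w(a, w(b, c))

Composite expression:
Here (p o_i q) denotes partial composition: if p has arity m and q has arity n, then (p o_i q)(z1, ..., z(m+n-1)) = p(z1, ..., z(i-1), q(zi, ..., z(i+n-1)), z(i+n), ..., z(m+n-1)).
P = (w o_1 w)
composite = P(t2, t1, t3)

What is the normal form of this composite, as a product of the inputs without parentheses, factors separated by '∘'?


t2 ∘ t1 ∘ t3

Under associativity of w, the answer is the t's in reading order.
w(t2, t1) reduces to t2 ∘ t1
w(w(t2, t1), t3) reduces to t2 ∘ t1 ∘ t3


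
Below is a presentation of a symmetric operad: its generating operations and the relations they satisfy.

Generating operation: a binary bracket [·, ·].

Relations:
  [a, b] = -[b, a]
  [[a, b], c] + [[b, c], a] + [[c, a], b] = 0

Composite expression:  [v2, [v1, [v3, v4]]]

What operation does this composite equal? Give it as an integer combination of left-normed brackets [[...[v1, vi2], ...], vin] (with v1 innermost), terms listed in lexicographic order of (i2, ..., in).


Left-normed coefficients sit on the v1-initial expansion words.
Composite bracket: [v2, [v1, [v3, v4]]]
Applying ab - ba throughout gives 8 signed words (2^3 = 8).
Only words starting with v1 matter:
  v1v3v4v2 (sign -1) contributes -[[[v1, v3], v4], v2]
  v1v4v3v2 (sign +1) contributes +[[[v1, v4], v3], v2]

-[[[v1, v3], v4], v2] + [[[v1, v4], v3], v2]


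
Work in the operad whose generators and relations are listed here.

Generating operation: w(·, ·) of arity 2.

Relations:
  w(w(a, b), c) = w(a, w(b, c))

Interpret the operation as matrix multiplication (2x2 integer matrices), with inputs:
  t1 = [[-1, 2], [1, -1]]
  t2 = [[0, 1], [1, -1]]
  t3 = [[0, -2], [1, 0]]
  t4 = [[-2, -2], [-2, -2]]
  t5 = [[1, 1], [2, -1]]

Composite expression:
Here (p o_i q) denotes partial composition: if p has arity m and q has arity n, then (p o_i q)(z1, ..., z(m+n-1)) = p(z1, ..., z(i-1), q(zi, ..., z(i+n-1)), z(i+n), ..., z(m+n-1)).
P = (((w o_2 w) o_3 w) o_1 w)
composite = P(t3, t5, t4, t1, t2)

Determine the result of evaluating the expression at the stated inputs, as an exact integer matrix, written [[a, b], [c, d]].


[[4, -4], [-4, 4]]

w(t3, t5) = [[-4, 2], [1, 1]]
w(t1, t2) = [[2, -3], [-1, 2]]
w(t4, w(t1, t2)) = [[-2, 2], [-2, 2]]
w(w(t3, t5), w(t4, w(t1, t2))) = [[4, -4], [-4, 4]]


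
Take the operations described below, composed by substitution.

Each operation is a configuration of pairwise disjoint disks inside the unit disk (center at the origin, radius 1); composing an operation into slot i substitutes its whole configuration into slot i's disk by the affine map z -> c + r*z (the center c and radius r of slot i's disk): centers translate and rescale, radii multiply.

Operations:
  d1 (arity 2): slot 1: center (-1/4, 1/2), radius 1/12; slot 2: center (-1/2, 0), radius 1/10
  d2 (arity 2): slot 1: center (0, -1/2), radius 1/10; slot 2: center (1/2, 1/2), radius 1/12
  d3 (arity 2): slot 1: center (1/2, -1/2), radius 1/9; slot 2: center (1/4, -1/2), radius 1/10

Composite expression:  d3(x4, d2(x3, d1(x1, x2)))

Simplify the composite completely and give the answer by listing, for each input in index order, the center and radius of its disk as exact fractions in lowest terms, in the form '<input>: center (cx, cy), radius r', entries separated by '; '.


Nesting under d3 composes maps z -> c + r*z down each x-path.
x4 passes through 1 substitution, ending at center (1/2, -1/2), radius 1/9
x3 passes through 2 substitutions, ending at center (1/4, -11/20), radius 1/100
x1 passes through 3 substitutions, ending at center (143/480, -107/240), radius 1/1440
x2 passes through 3 substitutions, ending at center (71/240, -9/20), radius 1/1200

x1: center (143/480, -107/240), radius 1/1440; x2: center (71/240, -9/20), radius 1/1200; x3: center (1/4, -11/20), radius 1/100; x4: center (1/2, -1/2), radius 1/9


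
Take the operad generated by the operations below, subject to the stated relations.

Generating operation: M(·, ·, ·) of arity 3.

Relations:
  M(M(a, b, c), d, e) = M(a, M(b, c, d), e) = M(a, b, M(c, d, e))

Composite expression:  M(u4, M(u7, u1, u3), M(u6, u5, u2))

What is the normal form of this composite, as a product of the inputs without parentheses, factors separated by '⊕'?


u4 ⊕ u7 ⊕ u1 ⊕ u3 ⊕ u6 ⊕ u5 ⊕ u2

Associativity of M dissolves the nesting; only the u-input order survives.
M(u7, u1, u3) reduces to u7 ⊕ u1 ⊕ u3
M(u6, u5, u2) reduces to u6 ⊕ u5 ⊕ u2
M(u4, M(u7, u1, u3), M(u6, u5, u2)) reduces to u4 ⊕ u7 ⊕ u1 ⊕ u3 ⊕ u6 ⊕ u5 ⊕ u2


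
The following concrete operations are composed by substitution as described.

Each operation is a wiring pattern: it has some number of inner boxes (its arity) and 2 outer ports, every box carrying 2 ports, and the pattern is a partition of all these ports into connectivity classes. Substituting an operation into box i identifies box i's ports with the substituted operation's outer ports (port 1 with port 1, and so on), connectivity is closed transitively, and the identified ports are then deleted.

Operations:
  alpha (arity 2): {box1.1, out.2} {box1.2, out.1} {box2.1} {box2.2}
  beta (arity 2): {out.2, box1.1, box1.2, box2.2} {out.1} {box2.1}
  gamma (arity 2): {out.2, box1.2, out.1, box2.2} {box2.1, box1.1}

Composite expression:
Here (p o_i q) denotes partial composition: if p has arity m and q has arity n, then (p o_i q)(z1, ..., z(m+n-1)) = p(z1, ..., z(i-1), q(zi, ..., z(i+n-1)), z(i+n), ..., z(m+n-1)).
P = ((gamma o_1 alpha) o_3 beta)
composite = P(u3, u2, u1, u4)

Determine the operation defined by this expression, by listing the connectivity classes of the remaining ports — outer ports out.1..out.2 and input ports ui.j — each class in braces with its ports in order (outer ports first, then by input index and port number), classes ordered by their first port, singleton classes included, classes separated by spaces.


Reachability decides: close wires over gamma-identified ports.
composing alpha on (u3, u2), with out.j its own outer ports: {out.1, u3.2} {out.2, u3.1} {u2.1} {u2.2}
composing beta on (u1, u4), with out.j its own outer ports: {out.1} {out.2, u1.1, u1.2, u4.2} {u4.1}
composing gamma on (u3, u2, u1, u4), with out.j its own outer ports: {out.1, out.2, u1.1, u1.2, u3.1, u4.2} {u2.1} {u2.2} {u3.2} {u4.1}

{out.1, out.2, u1.1, u1.2, u3.1, u4.2} {u2.1} {u2.2} {u3.2} {u4.1}


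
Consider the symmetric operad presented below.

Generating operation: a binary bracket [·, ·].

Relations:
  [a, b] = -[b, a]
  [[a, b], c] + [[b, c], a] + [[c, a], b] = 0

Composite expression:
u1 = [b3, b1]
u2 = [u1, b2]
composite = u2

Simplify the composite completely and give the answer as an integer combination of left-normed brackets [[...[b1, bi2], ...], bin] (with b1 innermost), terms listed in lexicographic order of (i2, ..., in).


-[[b1, b3], b2]

Antisymmetry and Jacobi reduce to b1-anchored left-normed brackets.
Composite bracket: [[b3, b1], b2]
Under [a, b] = ab - ba we get 4 signed associative words (2^2 = 4).
Collect the words opening with b1:
  the word b1b3b2 carries sign -1 and contributes -[[b1, b3], b2]


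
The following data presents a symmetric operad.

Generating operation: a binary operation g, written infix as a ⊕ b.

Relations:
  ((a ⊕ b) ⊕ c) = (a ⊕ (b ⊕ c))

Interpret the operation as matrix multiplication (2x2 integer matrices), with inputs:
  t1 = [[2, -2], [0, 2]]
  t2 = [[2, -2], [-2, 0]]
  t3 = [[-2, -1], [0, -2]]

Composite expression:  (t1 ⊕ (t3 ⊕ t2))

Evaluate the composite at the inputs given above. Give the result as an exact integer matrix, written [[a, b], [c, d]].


[[-12, 8], [8, 0]]

(t3 ⊕ t2) = [[-2, 4], [4, 0]]
(t1 ⊕ (t3 ⊕ t2)) = [[-12, 8], [8, 0]]


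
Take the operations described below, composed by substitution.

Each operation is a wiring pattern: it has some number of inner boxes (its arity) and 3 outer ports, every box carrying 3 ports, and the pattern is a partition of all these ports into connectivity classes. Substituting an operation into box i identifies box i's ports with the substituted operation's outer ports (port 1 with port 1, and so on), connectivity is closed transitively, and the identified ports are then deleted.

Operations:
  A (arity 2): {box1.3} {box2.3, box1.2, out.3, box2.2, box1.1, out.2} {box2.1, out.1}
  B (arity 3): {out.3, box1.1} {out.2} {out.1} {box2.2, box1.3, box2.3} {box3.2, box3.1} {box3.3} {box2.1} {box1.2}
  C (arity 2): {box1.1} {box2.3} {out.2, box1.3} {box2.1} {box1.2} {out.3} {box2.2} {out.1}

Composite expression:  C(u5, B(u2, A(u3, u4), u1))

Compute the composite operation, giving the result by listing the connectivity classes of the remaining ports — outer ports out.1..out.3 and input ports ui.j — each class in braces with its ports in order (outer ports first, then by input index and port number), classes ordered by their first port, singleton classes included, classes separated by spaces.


Reachability decides: close wires over C-identified ports.
A over (u3, u4) gives {out.1, u4.1} {out.2, out.3, u3.1, u3.2, u4.2, u4.3} {u3.3}, out.j being that stage's outer ports
B over (u2, u3, u4, u1) gives {out.1} {out.2} {out.3, u2.1} {u1.1, u1.2} {u1.3} {u2.2} {u2.3, u3.1, u3.2, u4.2, u4.3} {u3.3} {u4.1}, out.j being that stage's outer ports
C over (u5, u2, u3, u4, u1) gives {out.1} {out.2, u5.3} {out.3} {u1.1, u1.2} {u1.3} {u2.1} {u2.2} {u2.3, u3.1, u3.2, u4.2, u4.3} {u3.3} {u4.1} {u5.1} {u5.2}, out.j being that stage's outer ports

{out.1} {out.2, u5.3} {out.3} {u1.1, u1.2} {u1.3} {u2.1} {u2.2} {u2.3, u3.1, u3.2, u4.2, u4.3} {u3.3} {u4.1} {u5.1} {u5.2}


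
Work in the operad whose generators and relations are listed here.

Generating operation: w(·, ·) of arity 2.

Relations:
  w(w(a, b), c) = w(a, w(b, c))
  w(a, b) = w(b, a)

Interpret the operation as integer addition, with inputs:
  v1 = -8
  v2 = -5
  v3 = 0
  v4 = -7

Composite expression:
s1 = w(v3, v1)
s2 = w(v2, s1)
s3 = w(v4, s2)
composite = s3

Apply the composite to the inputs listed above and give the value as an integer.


-20

w(v3, v1) = -8
w(v2, w(v3, v1)) = -13
w(v4, w(v2, w(v3, v1))) = -20


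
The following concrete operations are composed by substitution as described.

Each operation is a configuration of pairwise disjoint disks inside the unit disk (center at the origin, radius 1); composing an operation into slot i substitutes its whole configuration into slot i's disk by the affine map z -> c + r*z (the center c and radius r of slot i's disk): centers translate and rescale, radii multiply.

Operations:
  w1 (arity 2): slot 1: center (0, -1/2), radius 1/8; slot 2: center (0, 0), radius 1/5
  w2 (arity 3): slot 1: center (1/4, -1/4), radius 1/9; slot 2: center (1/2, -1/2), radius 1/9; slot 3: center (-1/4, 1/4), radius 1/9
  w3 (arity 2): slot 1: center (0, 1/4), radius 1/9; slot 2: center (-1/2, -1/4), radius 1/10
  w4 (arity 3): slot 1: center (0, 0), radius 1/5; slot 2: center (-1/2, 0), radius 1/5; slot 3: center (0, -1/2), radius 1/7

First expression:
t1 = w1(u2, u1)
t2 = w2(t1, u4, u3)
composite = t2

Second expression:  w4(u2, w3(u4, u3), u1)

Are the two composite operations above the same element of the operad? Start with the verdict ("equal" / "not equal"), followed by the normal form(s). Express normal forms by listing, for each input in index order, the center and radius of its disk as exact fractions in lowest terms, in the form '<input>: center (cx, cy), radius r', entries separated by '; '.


not equal — first u1: center (1/4, -1/4), radius 1/45; u2: center (1/4, -11/36), radius 1/72; u3: center (-1/4, 1/4), radius 1/9; u4: center (1/2, -1/2), radius 1/9, second u1: center (0, -1/2), radius 1/7; u2: center (0, 0), radius 1/5; u3: center (-3/5, -1/20), radius 1/50; u4: center (-1/2, 1/20), radius 1/45


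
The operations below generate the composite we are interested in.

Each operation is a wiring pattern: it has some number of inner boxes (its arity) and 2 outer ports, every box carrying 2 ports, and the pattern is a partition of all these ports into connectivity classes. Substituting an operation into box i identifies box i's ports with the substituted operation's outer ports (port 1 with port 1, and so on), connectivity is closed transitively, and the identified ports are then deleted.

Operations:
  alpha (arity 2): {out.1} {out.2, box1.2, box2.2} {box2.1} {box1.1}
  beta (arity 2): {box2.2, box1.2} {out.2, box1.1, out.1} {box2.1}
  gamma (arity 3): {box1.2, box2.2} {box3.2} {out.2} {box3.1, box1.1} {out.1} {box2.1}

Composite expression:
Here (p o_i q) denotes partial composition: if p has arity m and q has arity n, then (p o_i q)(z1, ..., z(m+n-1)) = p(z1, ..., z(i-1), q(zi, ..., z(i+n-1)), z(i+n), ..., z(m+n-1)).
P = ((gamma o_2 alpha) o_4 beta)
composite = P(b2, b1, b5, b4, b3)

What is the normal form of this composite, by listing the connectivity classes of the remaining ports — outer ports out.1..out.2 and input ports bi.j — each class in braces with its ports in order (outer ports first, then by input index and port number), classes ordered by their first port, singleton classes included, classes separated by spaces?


{out.1} {out.2} {b1.1} {b1.2, b2.2, b5.2} {b2.1, b4.1} {b3.1} {b3.2, b4.2} {b5.1}

After gluing at gamma, chains via deleted ports link the b-ports.
composing alpha on (b1, b5), with out.j its own outer ports: {out.1} {out.2, b1.2, b5.2} {b1.1} {b5.1}
composing beta on (b4, b3), with out.j its own outer ports: {out.1, out.2, b4.1} {b3.1} {b3.2, b4.2}
composing gamma on (b2, b1, b5, b4, b3), with out.j its own outer ports: {out.1} {out.2} {b1.1} {b1.2, b2.2, b5.2} {b2.1, b4.1} {b3.1} {b3.2, b4.2} {b5.1}


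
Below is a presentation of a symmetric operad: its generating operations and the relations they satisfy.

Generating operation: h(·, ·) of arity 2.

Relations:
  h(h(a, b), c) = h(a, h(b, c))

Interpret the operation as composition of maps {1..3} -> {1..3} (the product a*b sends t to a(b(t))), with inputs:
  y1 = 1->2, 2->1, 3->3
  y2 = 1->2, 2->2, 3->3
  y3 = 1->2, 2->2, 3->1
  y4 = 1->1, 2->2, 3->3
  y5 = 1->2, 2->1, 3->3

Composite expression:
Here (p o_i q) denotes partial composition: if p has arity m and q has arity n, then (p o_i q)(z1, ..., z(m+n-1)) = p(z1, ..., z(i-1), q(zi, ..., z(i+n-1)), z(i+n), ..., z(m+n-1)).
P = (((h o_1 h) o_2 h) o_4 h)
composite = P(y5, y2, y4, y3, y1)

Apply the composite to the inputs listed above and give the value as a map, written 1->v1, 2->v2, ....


h(y2, y4) = 1->2, 2->2, 3->3
h(y5, h(y2, y4)) = 1->1, 2->1, 3->3
h(y3, y1) = 1->2, 2->2, 3->1
h(h(y5, h(y2, y4)), h(y3, y1)) = 1->1, 2->1, 3->1

1->1, 2->1, 3->1


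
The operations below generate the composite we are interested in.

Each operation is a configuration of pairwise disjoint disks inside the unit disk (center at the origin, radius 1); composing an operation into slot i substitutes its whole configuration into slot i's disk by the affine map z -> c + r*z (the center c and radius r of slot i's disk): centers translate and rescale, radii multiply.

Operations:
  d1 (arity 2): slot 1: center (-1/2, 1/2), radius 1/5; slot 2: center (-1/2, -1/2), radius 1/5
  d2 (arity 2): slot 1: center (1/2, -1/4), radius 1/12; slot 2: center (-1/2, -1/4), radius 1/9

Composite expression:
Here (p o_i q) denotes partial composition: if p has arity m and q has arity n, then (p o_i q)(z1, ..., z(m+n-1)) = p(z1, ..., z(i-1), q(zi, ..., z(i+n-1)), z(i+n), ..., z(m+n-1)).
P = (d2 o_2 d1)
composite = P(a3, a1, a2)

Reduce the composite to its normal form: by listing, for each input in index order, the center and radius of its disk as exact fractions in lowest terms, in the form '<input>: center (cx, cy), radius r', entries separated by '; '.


a1: center (-5/9, -7/36), radius 1/45; a2: center (-5/9, -11/36), radius 1/45; a3: center (1/2, -1/4), radius 1/12
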